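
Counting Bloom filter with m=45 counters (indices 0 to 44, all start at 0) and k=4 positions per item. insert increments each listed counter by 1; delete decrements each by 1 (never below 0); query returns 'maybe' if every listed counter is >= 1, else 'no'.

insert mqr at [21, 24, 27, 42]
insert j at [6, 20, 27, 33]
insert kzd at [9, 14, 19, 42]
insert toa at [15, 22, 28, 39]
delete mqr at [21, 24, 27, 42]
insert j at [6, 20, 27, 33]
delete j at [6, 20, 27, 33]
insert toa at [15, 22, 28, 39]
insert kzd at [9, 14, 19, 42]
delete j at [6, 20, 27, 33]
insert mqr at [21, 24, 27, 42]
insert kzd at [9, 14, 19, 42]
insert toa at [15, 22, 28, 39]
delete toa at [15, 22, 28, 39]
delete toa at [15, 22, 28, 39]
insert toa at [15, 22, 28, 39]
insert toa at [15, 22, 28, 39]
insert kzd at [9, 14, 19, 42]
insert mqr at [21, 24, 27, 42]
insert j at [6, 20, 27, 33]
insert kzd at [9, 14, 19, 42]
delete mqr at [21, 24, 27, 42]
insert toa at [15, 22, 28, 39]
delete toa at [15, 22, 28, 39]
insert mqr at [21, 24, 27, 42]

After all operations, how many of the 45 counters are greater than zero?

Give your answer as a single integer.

Step 1: insert mqr at [21, 24, 27, 42] -> counters=[0,0,0,0,0,0,0,0,0,0,0,0,0,0,0,0,0,0,0,0,0,1,0,0,1,0,0,1,0,0,0,0,0,0,0,0,0,0,0,0,0,0,1,0,0]
Step 2: insert j at [6, 20, 27, 33] -> counters=[0,0,0,0,0,0,1,0,0,0,0,0,0,0,0,0,0,0,0,0,1,1,0,0,1,0,0,2,0,0,0,0,0,1,0,0,0,0,0,0,0,0,1,0,0]
Step 3: insert kzd at [9, 14, 19, 42] -> counters=[0,0,0,0,0,0,1,0,0,1,0,0,0,0,1,0,0,0,0,1,1,1,0,0,1,0,0,2,0,0,0,0,0,1,0,0,0,0,0,0,0,0,2,0,0]
Step 4: insert toa at [15, 22, 28, 39] -> counters=[0,0,0,0,0,0,1,0,0,1,0,0,0,0,1,1,0,0,0,1,1,1,1,0,1,0,0,2,1,0,0,0,0,1,0,0,0,0,0,1,0,0,2,0,0]
Step 5: delete mqr at [21, 24, 27, 42] -> counters=[0,0,0,0,0,0,1,0,0,1,0,0,0,0,1,1,0,0,0,1,1,0,1,0,0,0,0,1,1,0,0,0,0,1,0,0,0,0,0,1,0,0,1,0,0]
Step 6: insert j at [6, 20, 27, 33] -> counters=[0,0,0,0,0,0,2,0,0,1,0,0,0,0,1,1,0,0,0,1,2,0,1,0,0,0,0,2,1,0,0,0,0,2,0,0,0,0,0,1,0,0,1,0,0]
Step 7: delete j at [6, 20, 27, 33] -> counters=[0,0,0,0,0,0,1,0,0,1,0,0,0,0,1,1,0,0,0,1,1,0,1,0,0,0,0,1,1,0,0,0,0,1,0,0,0,0,0,1,0,0,1,0,0]
Step 8: insert toa at [15, 22, 28, 39] -> counters=[0,0,0,0,0,0,1,0,0,1,0,0,0,0,1,2,0,0,0,1,1,0,2,0,0,0,0,1,2,0,0,0,0,1,0,0,0,0,0,2,0,0,1,0,0]
Step 9: insert kzd at [9, 14, 19, 42] -> counters=[0,0,0,0,0,0,1,0,0,2,0,0,0,0,2,2,0,0,0,2,1,0,2,0,0,0,0,1,2,0,0,0,0,1,0,0,0,0,0,2,0,0,2,0,0]
Step 10: delete j at [6, 20, 27, 33] -> counters=[0,0,0,0,0,0,0,0,0,2,0,0,0,0,2,2,0,0,0,2,0,0,2,0,0,0,0,0,2,0,0,0,0,0,0,0,0,0,0,2,0,0,2,0,0]
Step 11: insert mqr at [21, 24, 27, 42] -> counters=[0,0,0,0,0,0,0,0,0,2,0,0,0,0,2,2,0,0,0,2,0,1,2,0,1,0,0,1,2,0,0,0,0,0,0,0,0,0,0,2,0,0,3,0,0]
Step 12: insert kzd at [9, 14, 19, 42] -> counters=[0,0,0,0,0,0,0,0,0,3,0,0,0,0,3,2,0,0,0,3,0,1,2,0,1,0,0,1,2,0,0,0,0,0,0,0,0,0,0,2,0,0,4,0,0]
Step 13: insert toa at [15, 22, 28, 39] -> counters=[0,0,0,0,0,0,0,0,0,3,0,0,0,0,3,3,0,0,0,3,0,1,3,0,1,0,0,1,3,0,0,0,0,0,0,0,0,0,0,3,0,0,4,0,0]
Step 14: delete toa at [15, 22, 28, 39] -> counters=[0,0,0,0,0,0,0,0,0,3,0,0,0,0,3,2,0,0,0,3,0,1,2,0,1,0,0,1,2,0,0,0,0,0,0,0,0,0,0,2,0,0,4,0,0]
Step 15: delete toa at [15, 22, 28, 39] -> counters=[0,0,0,0,0,0,0,0,0,3,0,0,0,0,3,1,0,0,0,3,0,1,1,0,1,0,0,1,1,0,0,0,0,0,0,0,0,0,0,1,0,0,4,0,0]
Step 16: insert toa at [15, 22, 28, 39] -> counters=[0,0,0,0,0,0,0,0,0,3,0,0,0,0,3,2,0,0,0,3,0,1,2,0,1,0,0,1,2,0,0,0,0,0,0,0,0,0,0,2,0,0,4,0,0]
Step 17: insert toa at [15, 22, 28, 39] -> counters=[0,0,0,0,0,0,0,0,0,3,0,0,0,0,3,3,0,0,0,3,0,1,3,0,1,0,0,1,3,0,0,0,0,0,0,0,0,0,0,3,0,0,4,0,0]
Step 18: insert kzd at [9, 14, 19, 42] -> counters=[0,0,0,0,0,0,0,0,0,4,0,0,0,0,4,3,0,0,0,4,0,1,3,0,1,0,0,1,3,0,0,0,0,0,0,0,0,0,0,3,0,0,5,0,0]
Step 19: insert mqr at [21, 24, 27, 42] -> counters=[0,0,0,0,0,0,0,0,0,4,0,0,0,0,4,3,0,0,0,4,0,2,3,0,2,0,0,2,3,0,0,0,0,0,0,0,0,0,0,3,0,0,6,0,0]
Step 20: insert j at [6, 20, 27, 33] -> counters=[0,0,0,0,0,0,1,0,0,4,0,0,0,0,4,3,0,0,0,4,1,2,3,0,2,0,0,3,3,0,0,0,0,1,0,0,0,0,0,3,0,0,6,0,0]
Step 21: insert kzd at [9, 14, 19, 42] -> counters=[0,0,0,0,0,0,1,0,0,5,0,0,0,0,5,3,0,0,0,5,1,2,3,0,2,0,0,3,3,0,0,0,0,1,0,0,0,0,0,3,0,0,7,0,0]
Step 22: delete mqr at [21, 24, 27, 42] -> counters=[0,0,0,0,0,0,1,0,0,5,0,0,0,0,5,3,0,0,0,5,1,1,3,0,1,0,0,2,3,0,0,0,0,1,0,0,0,0,0,3,0,0,6,0,0]
Step 23: insert toa at [15, 22, 28, 39] -> counters=[0,0,0,0,0,0,1,0,0,5,0,0,0,0,5,4,0,0,0,5,1,1,4,0,1,0,0,2,4,0,0,0,0,1,0,0,0,0,0,4,0,0,6,0,0]
Step 24: delete toa at [15, 22, 28, 39] -> counters=[0,0,0,0,0,0,1,0,0,5,0,0,0,0,5,3,0,0,0,5,1,1,3,0,1,0,0,2,3,0,0,0,0,1,0,0,0,0,0,3,0,0,6,0,0]
Step 25: insert mqr at [21, 24, 27, 42] -> counters=[0,0,0,0,0,0,1,0,0,5,0,0,0,0,5,3,0,0,0,5,1,2,3,0,2,0,0,3,3,0,0,0,0,1,0,0,0,0,0,3,0,0,7,0,0]
Final counters=[0,0,0,0,0,0,1,0,0,5,0,0,0,0,5,3,0,0,0,5,1,2,3,0,2,0,0,3,3,0,0,0,0,1,0,0,0,0,0,3,0,0,7,0,0] -> 14 nonzero

Answer: 14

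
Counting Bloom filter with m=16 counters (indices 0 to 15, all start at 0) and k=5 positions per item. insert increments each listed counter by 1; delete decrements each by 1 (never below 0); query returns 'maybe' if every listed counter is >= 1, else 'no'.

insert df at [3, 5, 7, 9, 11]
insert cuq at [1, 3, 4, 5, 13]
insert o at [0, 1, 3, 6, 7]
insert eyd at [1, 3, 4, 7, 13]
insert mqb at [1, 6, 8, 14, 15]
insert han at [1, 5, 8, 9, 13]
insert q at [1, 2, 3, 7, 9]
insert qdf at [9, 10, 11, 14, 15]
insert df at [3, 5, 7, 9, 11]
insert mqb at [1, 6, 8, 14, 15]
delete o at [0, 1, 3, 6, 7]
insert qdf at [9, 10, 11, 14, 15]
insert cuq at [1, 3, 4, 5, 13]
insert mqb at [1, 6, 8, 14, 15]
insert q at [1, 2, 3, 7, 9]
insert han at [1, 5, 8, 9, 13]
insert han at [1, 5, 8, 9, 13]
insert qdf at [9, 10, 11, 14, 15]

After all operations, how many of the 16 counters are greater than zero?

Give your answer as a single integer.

Answer: 14

Derivation:
Step 1: insert df at [3, 5, 7, 9, 11] -> counters=[0,0,0,1,0,1,0,1,0,1,0,1,0,0,0,0]
Step 2: insert cuq at [1, 3, 4, 5, 13] -> counters=[0,1,0,2,1,2,0,1,0,1,0,1,0,1,0,0]
Step 3: insert o at [0, 1, 3, 6, 7] -> counters=[1,2,0,3,1,2,1,2,0,1,0,1,0,1,0,0]
Step 4: insert eyd at [1, 3, 4, 7, 13] -> counters=[1,3,0,4,2,2,1,3,0,1,0,1,0,2,0,0]
Step 5: insert mqb at [1, 6, 8, 14, 15] -> counters=[1,4,0,4,2,2,2,3,1,1,0,1,0,2,1,1]
Step 6: insert han at [1, 5, 8, 9, 13] -> counters=[1,5,0,4,2,3,2,3,2,2,0,1,0,3,1,1]
Step 7: insert q at [1, 2, 3, 7, 9] -> counters=[1,6,1,5,2,3,2,4,2,3,0,1,0,3,1,1]
Step 8: insert qdf at [9, 10, 11, 14, 15] -> counters=[1,6,1,5,2,3,2,4,2,4,1,2,0,3,2,2]
Step 9: insert df at [3, 5, 7, 9, 11] -> counters=[1,6,1,6,2,4,2,5,2,5,1,3,0,3,2,2]
Step 10: insert mqb at [1, 6, 8, 14, 15] -> counters=[1,7,1,6,2,4,3,5,3,5,1,3,0,3,3,3]
Step 11: delete o at [0, 1, 3, 6, 7] -> counters=[0,6,1,5,2,4,2,4,3,5,1,3,0,3,3,3]
Step 12: insert qdf at [9, 10, 11, 14, 15] -> counters=[0,6,1,5,2,4,2,4,3,6,2,4,0,3,4,4]
Step 13: insert cuq at [1, 3, 4, 5, 13] -> counters=[0,7,1,6,3,5,2,4,3,6,2,4,0,4,4,4]
Step 14: insert mqb at [1, 6, 8, 14, 15] -> counters=[0,8,1,6,3,5,3,4,4,6,2,4,0,4,5,5]
Step 15: insert q at [1, 2, 3, 7, 9] -> counters=[0,9,2,7,3,5,3,5,4,7,2,4,0,4,5,5]
Step 16: insert han at [1, 5, 8, 9, 13] -> counters=[0,10,2,7,3,6,3,5,5,8,2,4,0,5,5,5]
Step 17: insert han at [1, 5, 8, 9, 13] -> counters=[0,11,2,7,3,7,3,5,6,9,2,4,0,6,5,5]
Step 18: insert qdf at [9, 10, 11, 14, 15] -> counters=[0,11,2,7,3,7,3,5,6,10,3,5,0,6,6,6]
Final counters=[0,11,2,7,3,7,3,5,6,10,3,5,0,6,6,6] -> 14 nonzero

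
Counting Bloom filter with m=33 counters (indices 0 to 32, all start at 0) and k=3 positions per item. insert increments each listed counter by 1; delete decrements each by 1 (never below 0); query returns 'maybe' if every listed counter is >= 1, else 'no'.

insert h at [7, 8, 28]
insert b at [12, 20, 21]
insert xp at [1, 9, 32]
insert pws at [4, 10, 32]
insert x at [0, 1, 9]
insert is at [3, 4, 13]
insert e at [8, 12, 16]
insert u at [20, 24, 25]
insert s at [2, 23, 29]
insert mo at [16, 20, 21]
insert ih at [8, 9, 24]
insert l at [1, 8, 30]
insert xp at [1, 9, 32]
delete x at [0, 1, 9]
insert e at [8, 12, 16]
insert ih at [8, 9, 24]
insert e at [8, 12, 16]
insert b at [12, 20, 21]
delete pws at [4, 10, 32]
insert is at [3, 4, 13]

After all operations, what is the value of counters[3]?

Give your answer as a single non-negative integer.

Answer: 2

Derivation:
Step 1: insert h at [7, 8, 28] -> counters=[0,0,0,0,0,0,0,1,1,0,0,0,0,0,0,0,0,0,0,0,0,0,0,0,0,0,0,0,1,0,0,0,0]
Step 2: insert b at [12, 20, 21] -> counters=[0,0,0,0,0,0,0,1,1,0,0,0,1,0,0,0,0,0,0,0,1,1,0,0,0,0,0,0,1,0,0,0,0]
Step 3: insert xp at [1, 9, 32] -> counters=[0,1,0,0,0,0,0,1,1,1,0,0,1,0,0,0,0,0,0,0,1,1,0,0,0,0,0,0,1,0,0,0,1]
Step 4: insert pws at [4, 10, 32] -> counters=[0,1,0,0,1,0,0,1,1,1,1,0,1,0,0,0,0,0,0,0,1,1,0,0,0,0,0,0,1,0,0,0,2]
Step 5: insert x at [0, 1, 9] -> counters=[1,2,0,0,1,0,0,1,1,2,1,0,1,0,0,0,0,0,0,0,1,1,0,0,0,0,0,0,1,0,0,0,2]
Step 6: insert is at [3, 4, 13] -> counters=[1,2,0,1,2,0,0,1,1,2,1,0,1,1,0,0,0,0,0,0,1,1,0,0,0,0,0,0,1,0,0,0,2]
Step 7: insert e at [8, 12, 16] -> counters=[1,2,0,1,2,0,0,1,2,2,1,0,2,1,0,0,1,0,0,0,1,1,0,0,0,0,0,0,1,0,0,0,2]
Step 8: insert u at [20, 24, 25] -> counters=[1,2,0,1,2,0,0,1,2,2,1,0,2,1,0,0,1,0,0,0,2,1,0,0,1,1,0,0,1,0,0,0,2]
Step 9: insert s at [2, 23, 29] -> counters=[1,2,1,1,2,0,0,1,2,2,1,0,2,1,0,0,1,0,0,0,2,1,0,1,1,1,0,0,1,1,0,0,2]
Step 10: insert mo at [16, 20, 21] -> counters=[1,2,1,1,2,0,0,1,2,2,1,0,2,1,0,0,2,0,0,0,3,2,0,1,1,1,0,0,1,1,0,0,2]
Step 11: insert ih at [8, 9, 24] -> counters=[1,2,1,1,2,0,0,1,3,3,1,0,2,1,0,0,2,0,0,0,3,2,0,1,2,1,0,0,1,1,0,0,2]
Step 12: insert l at [1, 8, 30] -> counters=[1,3,1,1,2,0,0,1,4,3,1,0,2,1,0,0,2,0,0,0,3,2,0,1,2,1,0,0,1,1,1,0,2]
Step 13: insert xp at [1, 9, 32] -> counters=[1,4,1,1,2,0,0,1,4,4,1,0,2,1,0,0,2,0,0,0,3,2,0,1,2,1,0,0,1,1,1,0,3]
Step 14: delete x at [0, 1, 9] -> counters=[0,3,1,1,2,0,0,1,4,3,1,0,2,1,0,0,2,0,0,0,3,2,0,1,2,1,0,0,1,1,1,0,3]
Step 15: insert e at [8, 12, 16] -> counters=[0,3,1,1,2,0,0,1,5,3,1,0,3,1,0,0,3,0,0,0,3,2,0,1,2,1,0,0,1,1,1,0,3]
Step 16: insert ih at [8, 9, 24] -> counters=[0,3,1,1,2,0,0,1,6,4,1,0,3,1,0,0,3,0,0,0,3,2,0,1,3,1,0,0,1,1,1,0,3]
Step 17: insert e at [8, 12, 16] -> counters=[0,3,1,1,2,0,0,1,7,4,1,0,4,1,0,0,4,0,0,0,3,2,0,1,3,1,0,0,1,1,1,0,3]
Step 18: insert b at [12, 20, 21] -> counters=[0,3,1,1,2,0,0,1,7,4,1,0,5,1,0,0,4,0,0,0,4,3,0,1,3,1,0,0,1,1,1,0,3]
Step 19: delete pws at [4, 10, 32] -> counters=[0,3,1,1,1,0,0,1,7,4,0,0,5,1,0,0,4,0,0,0,4,3,0,1,3,1,0,0,1,1,1,0,2]
Step 20: insert is at [3, 4, 13] -> counters=[0,3,1,2,2,0,0,1,7,4,0,0,5,2,0,0,4,0,0,0,4,3,0,1,3,1,0,0,1,1,1,0,2]
Final counters=[0,3,1,2,2,0,0,1,7,4,0,0,5,2,0,0,4,0,0,0,4,3,0,1,3,1,0,0,1,1,1,0,2] -> counters[3]=2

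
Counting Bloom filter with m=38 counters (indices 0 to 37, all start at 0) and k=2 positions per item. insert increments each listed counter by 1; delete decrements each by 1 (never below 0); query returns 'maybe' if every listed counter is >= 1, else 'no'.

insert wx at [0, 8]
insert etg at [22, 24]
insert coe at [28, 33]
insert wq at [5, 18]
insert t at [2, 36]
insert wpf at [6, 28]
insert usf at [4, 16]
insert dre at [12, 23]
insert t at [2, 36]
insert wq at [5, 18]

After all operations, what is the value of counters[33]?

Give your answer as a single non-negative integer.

Answer: 1

Derivation:
Step 1: insert wx at [0, 8] -> counters=[1,0,0,0,0,0,0,0,1,0,0,0,0,0,0,0,0,0,0,0,0,0,0,0,0,0,0,0,0,0,0,0,0,0,0,0,0,0]
Step 2: insert etg at [22, 24] -> counters=[1,0,0,0,0,0,0,0,1,0,0,0,0,0,0,0,0,0,0,0,0,0,1,0,1,0,0,0,0,0,0,0,0,0,0,0,0,0]
Step 3: insert coe at [28, 33] -> counters=[1,0,0,0,0,0,0,0,1,0,0,0,0,0,0,0,0,0,0,0,0,0,1,0,1,0,0,0,1,0,0,0,0,1,0,0,0,0]
Step 4: insert wq at [5, 18] -> counters=[1,0,0,0,0,1,0,0,1,0,0,0,0,0,0,0,0,0,1,0,0,0,1,0,1,0,0,0,1,0,0,0,0,1,0,0,0,0]
Step 5: insert t at [2, 36] -> counters=[1,0,1,0,0,1,0,0,1,0,0,0,0,0,0,0,0,0,1,0,0,0,1,0,1,0,0,0,1,0,0,0,0,1,0,0,1,0]
Step 6: insert wpf at [6, 28] -> counters=[1,0,1,0,0,1,1,0,1,0,0,0,0,0,0,0,0,0,1,0,0,0,1,0,1,0,0,0,2,0,0,0,0,1,0,0,1,0]
Step 7: insert usf at [4, 16] -> counters=[1,0,1,0,1,1,1,0,1,0,0,0,0,0,0,0,1,0,1,0,0,0,1,0,1,0,0,0,2,0,0,0,0,1,0,0,1,0]
Step 8: insert dre at [12, 23] -> counters=[1,0,1,0,1,1,1,0,1,0,0,0,1,0,0,0,1,0,1,0,0,0,1,1,1,0,0,0,2,0,0,0,0,1,0,0,1,0]
Step 9: insert t at [2, 36] -> counters=[1,0,2,0,1,1,1,0,1,0,0,0,1,0,0,0,1,0,1,0,0,0,1,1,1,0,0,0,2,0,0,0,0,1,0,0,2,0]
Step 10: insert wq at [5, 18] -> counters=[1,0,2,0,1,2,1,0,1,0,0,0,1,0,0,0,1,0,2,0,0,0,1,1,1,0,0,0,2,0,0,0,0,1,0,0,2,0]
Final counters=[1,0,2,0,1,2,1,0,1,0,0,0,1,0,0,0,1,0,2,0,0,0,1,1,1,0,0,0,2,0,0,0,0,1,0,0,2,0] -> counters[33]=1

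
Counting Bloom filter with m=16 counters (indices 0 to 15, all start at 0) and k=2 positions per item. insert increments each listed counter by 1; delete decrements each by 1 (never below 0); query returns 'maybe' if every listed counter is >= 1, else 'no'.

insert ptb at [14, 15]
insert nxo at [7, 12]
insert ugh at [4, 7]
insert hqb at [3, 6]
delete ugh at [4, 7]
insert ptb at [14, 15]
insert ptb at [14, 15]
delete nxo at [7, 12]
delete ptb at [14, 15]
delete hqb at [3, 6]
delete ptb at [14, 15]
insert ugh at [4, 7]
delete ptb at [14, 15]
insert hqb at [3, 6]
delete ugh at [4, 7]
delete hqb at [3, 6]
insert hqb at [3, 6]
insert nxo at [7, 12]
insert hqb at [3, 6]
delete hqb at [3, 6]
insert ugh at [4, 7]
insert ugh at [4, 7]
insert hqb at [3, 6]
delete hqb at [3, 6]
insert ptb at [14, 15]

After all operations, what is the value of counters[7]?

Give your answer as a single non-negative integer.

Answer: 3

Derivation:
Step 1: insert ptb at [14, 15] -> counters=[0,0,0,0,0,0,0,0,0,0,0,0,0,0,1,1]
Step 2: insert nxo at [7, 12] -> counters=[0,0,0,0,0,0,0,1,0,0,0,0,1,0,1,1]
Step 3: insert ugh at [4, 7] -> counters=[0,0,0,0,1,0,0,2,0,0,0,0,1,0,1,1]
Step 4: insert hqb at [3, 6] -> counters=[0,0,0,1,1,0,1,2,0,0,0,0,1,0,1,1]
Step 5: delete ugh at [4, 7] -> counters=[0,0,0,1,0,0,1,1,0,0,0,0,1,0,1,1]
Step 6: insert ptb at [14, 15] -> counters=[0,0,0,1,0,0,1,1,0,0,0,0,1,0,2,2]
Step 7: insert ptb at [14, 15] -> counters=[0,0,0,1,0,0,1,1,0,0,0,0,1,0,3,3]
Step 8: delete nxo at [7, 12] -> counters=[0,0,0,1,0,0,1,0,0,0,0,0,0,0,3,3]
Step 9: delete ptb at [14, 15] -> counters=[0,0,0,1,0,0,1,0,0,0,0,0,0,0,2,2]
Step 10: delete hqb at [3, 6] -> counters=[0,0,0,0,0,0,0,0,0,0,0,0,0,0,2,2]
Step 11: delete ptb at [14, 15] -> counters=[0,0,0,0,0,0,0,0,0,0,0,0,0,0,1,1]
Step 12: insert ugh at [4, 7] -> counters=[0,0,0,0,1,0,0,1,0,0,0,0,0,0,1,1]
Step 13: delete ptb at [14, 15] -> counters=[0,0,0,0,1,0,0,1,0,0,0,0,0,0,0,0]
Step 14: insert hqb at [3, 6] -> counters=[0,0,0,1,1,0,1,1,0,0,0,0,0,0,0,0]
Step 15: delete ugh at [4, 7] -> counters=[0,0,0,1,0,0,1,0,0,0,0,0,0,0,0,0]
Step 16: delete hqb at [3, 6] -> counters=[0,0,0,0,0,0,0,0,0,0,0,0,0,0,0,0]
Step 17: insert hqb at [3, 6] -> counters=[0,0,0,1,0,0,1,0,0,0,0,0,0,0,0,0]
Step 18: insert nxo at [7, 12] -> counters=[0,0,0,1,0,0,1,1,0,0,0,0,1,0,0,0]
Step 19: insert hqb at [3, 6] -> counters=[0,0,0,2,0,0,2,1,0,0,0,0,1,0,0,0]
Step 20: delete hqb at [3, 6] -> counters=[0,0,0,1,0,0,1,1,0,0,0,0,1,0,0,0]
Step 21: insert ugh at [4, 7] -> counters=[0,0,0,1,1,0,1,2,0,0,0,0,1,0,0,0]
Step 22: insert ugh at [4, 7] -> counters=[0,0,0,1,2,0,1,3,0,0,0,0,1,0,0,0]
Step 23: insert hqb at [3, 6] -> counters=[0,0,0,2,2,0,2,3,0,0,0,0,1,0,0,0]
Step 24: delete hqb at [3, 6] -> counters=[0,0,0,1,2,0,1,3,0,0,0,0,1,0,0,0]
Step 25: insert ptb at [14, 15] -> counters=[0,0,0,1,2,0,1,3,0,0,0,0,1,0,1,1]
Final counters=[0,0,0,1,2,0,1,3,0,0,0,0,1,0,1,1] -> counters[7]=3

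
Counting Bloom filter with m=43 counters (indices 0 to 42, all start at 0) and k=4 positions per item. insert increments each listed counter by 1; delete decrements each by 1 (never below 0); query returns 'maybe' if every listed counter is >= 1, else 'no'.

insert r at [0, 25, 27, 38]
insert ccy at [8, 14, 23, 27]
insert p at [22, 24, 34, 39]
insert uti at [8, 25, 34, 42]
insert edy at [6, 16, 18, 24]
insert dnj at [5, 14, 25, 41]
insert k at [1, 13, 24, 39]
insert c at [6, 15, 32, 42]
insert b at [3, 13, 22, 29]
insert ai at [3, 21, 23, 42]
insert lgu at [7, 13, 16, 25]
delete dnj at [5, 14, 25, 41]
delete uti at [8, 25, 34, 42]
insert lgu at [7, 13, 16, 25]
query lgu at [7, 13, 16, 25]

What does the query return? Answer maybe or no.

Answer: maybe

Derivation:
Step 1: insert r at [0, 25, 27, 38] -> counters=[1,0,0,0,0,0,0,0,0,0,0,0,0,0,0,0,0,0,0,0,0,0,0,0,0,1,0,1,0,0,0,0,0,0,0,0,0,0,1,0,0,0,0]
Step 2: insert ccy at [8, 14, 23, 27] -> counters=[1,0,0,0,0,0,0,0,1,0,0,0,0,0,1,0,0,0,0,0,0,0,0,1,0,1,0,2,0,0,0,0,0,0,0,0,0,0,1,0,0,0,0]
Step 3: insert p at [22, 24, 34, 39] -> counters=[1,0,0,0,0,0,0,0,1,0,0,0,0,0,1,0,0,0,0,0,0,0,1,1,1,1,0,2,0,0,0,0,0,0,1,0,0,0,1,1,0,0,0]
Step 4: insert uti at [8, 25, 34, 42] -> counters=[1,0,0,0,0,0,0,0,2,0,0,0,0,0,1,0,0,0,0,0,0,0,1,1,1,2,0,2,0,0,0,0,0,0,2,0,0,0,1,1,0,0,1]
Step 5: insert edy at [6, 16, 18, 24] -> counters=[1,0,0,0,0,0,1,0,2,0,0,0,0,0,1,0,1,0,1,0,0,0,1,1,2,2,0,2,0,0,0,0,0,0,2,0,0,0,1,1,0,0,1]
Step 6: insert dnj at [5, 14, 25, 41] -> counters=[1,0,0,0,0,1,1,0,2,0,0,0,0,0,2,0,1,0,1,0,0,0,1,1,2,3,0,2,0,0,0,0,0,0,2,0,0,0,1,1,0,1,1]
Step 7: insert k at [1, 13, 24, 39] -> counters=[1,1,0,0,0,1,1,0,2,0,0,0,0,1,2,0,1,0,1,0,0,0,1,1,3,3,0,2,0,0,0,0,0,0,2,0,0,0,1,2,0,1,1]
Step 8: insert c at [6, 15, 32, 42] -> counters=[1,1,0,0,0,1,2,0,2,0,0,0,0,1,2,1,1,0,1,0,0,0,1,1,3,3,0,2,0,0,0,0,1,0,2,0,0,0,1,2,0,1,2]
Step 9: insert b at [3, 13, 22, 29] -> counters=[1,1,0,1,0,1,2,0,2,0,0,0,0,2,2,1,1,0,1,0,0,0,2,1,3,3,0,2,0,1,0,0,1,0,2,0,0,0,1,2,0,1,2]
Step 10: insert ai at [3, 21, 23, 42] -> counters=[1,1,0,2,0,1,2,0,2,0,0,0,0,2,2,1,1,0,1,0,0,1,2,2,3,3,0,2,0,1,0,0,1,0,2,0,0,0,1,2,0,1,3]
Step 11: insert lgu at [7, 13, 16, 25] -> counters=[1,1,0,2,0,1,2,1,2,0,0,0,0,3,2,1,2,0,1,0,0,1,2,2,3,4,0,2,0,1,0,0,1,0,2,0,0,0,1,2,0,1,3]
Step 12: delete dnj at [5, 14, 25, 41] -> counters=[1,1,0,2,0,0,2,1,2,0,0,0,0,3,1,1,2,0,1,0,0,1,2,2,3,3,0,2,0,1,0,0,1,0,2,0,0,0,1,2,0,0,3]
Step 13: delete uti at [8, 25, 34, 42] -> counters=[1,1,0,2,0,0,2,1,1,0,0,0,0,3,1,1,2,0,1,0,0,1,2,2,3,2,0,2,0,1,0,0,1,0,1,0,0,0,1,2,0,0,2]
Step 14: insert lgu at [7, 13, 16, 25] -> counters=[1,1,0,2,0,0,2,2,1,0,0,0,0,4,1,1,3,0,1,0,0,1,2,2,3,3,0,2,0,1,0,0,1,0,1,0,0,0,1,2,0,0,2]
Query lgu: check counters[7]=2 counters[13]=4 counters[16]=3 counters[25]=3 -> maybe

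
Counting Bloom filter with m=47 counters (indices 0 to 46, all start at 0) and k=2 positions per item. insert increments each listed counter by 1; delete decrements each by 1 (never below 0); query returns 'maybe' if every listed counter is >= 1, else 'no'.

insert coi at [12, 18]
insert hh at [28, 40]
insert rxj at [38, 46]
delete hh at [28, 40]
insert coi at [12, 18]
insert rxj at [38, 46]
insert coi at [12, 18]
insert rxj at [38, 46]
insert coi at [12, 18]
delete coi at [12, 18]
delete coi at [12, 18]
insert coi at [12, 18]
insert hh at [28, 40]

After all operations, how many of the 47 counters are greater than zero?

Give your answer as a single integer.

Step 1: insert coi at [12, 18] -> counters=[0,0,0,0,0,0,0,0,0,0,0,0,1,0,0,0,0,0,1,0,0,0,0,0,0,0,0,0,0,0,0,0,0,0,0,0,0,0,0,0,0,0,0,0,0,0,0]
Step 2: insert hh at [28, 40] -> counters=[0,0,0,0,0,0,0,0,0,0,0,0,1,0,0,0,0,0,1,0,0,0,0,0,0,0,0,0,1,0,0,0,0,0,0,0,0,0,0,0,1,0,0,0,0,0,0]
Step 3: insert rxj at [38, 46] -> counters=[0,0,0,0,0,0,0,0,0,0,0,0,1,0,0,0,0,0,1,0,0,0,0,0,0,0,0,0,1,0,0,0,0,0,0,0,0,0,1,0,1,0,0,0,0,0,1]
Step 4: delete hh at [28, 40] -> counters=[0,0,0,0,0,0,0,0,0,0,0,0,1,0,0,0,0,0,1,0,0,0,0,0,0,0,0,0,0,0,0,0,0,0,0,0,0,0,1,0,0,0,0,0,0,0,1]
Step 5: insert coi at [12, 18] -> counters=[0,0,0,0,0,0,0,0,0,0,0,0,2,0,0,0,0,0,2,0,0,0,0,0,0,0,0,0,0,0,0,0,0,0,0,0,0,0,1,0,0,0,0,0,0,0,1]
Step 6: insert rxj at [38, 46] -> counters=[0,0,0,0,0,0,0,0,0,0,0,0,2,0,0,0,0,0,2,0,0,0,0,0,0,0,0,0,0,0,0,0,0,0,0,0,0,0,2,0,0,0,0,0,0,0,2]
Step 7: insert coi at [12, 18] -> counters=[0,0,0,0,0,0,0,0,0,0,0,0,3,0,0,0,0,0,3,0,0,0,0,0,0,0,0,0,0,0,0,0,0,0,0,0,0,0,2,0,0,0,0,0,0,0,2]
Step 8: insert rxj at [38, 46] -> counters=[0,0,0,0,0,0,0,0,0,0,0,0,3,0,0,0,0,0,3,0,0,0,0,0,0,0,0,0,0,0,0,0,0,0,0,0,0,0,3,0,0,0,0,0,0,0,3]
Step 9: insert coi at [12, 18] -> counters=[0,0,0,0,0,0,0,0,0,0,0,0,4,0,0,0,0,0,4,0,0,0,0,0,0,0,0,0,0,0,0,0,0,0,0,0,0,0,3,0,0,0,0,0,0,0,3]
Step 10: delete coi at [12, 18] -> counters=[0,0,0,0,0,0,0,0,0,0,0,0,3,0,0,0,0,0,3,0,0,0,0,0,0,0,0,0,0,0,0,0,0,0,0,0,0,0,3,0,0,0,0,0,0,0,3]
Step 11: delete coi at [12, 18] -> counters=[0,0,0,0,0,0,0,0,0,0,0,0,2,0,0,0,0,0,2,0,0,0,0,0,0,0,0,0,0,0,0,0,0,0,0,0,0,0,3,0,0,0,0,0,0,0,3]
Step 12: insert coi at [12, 18] -> counters=[0,0,0,0,0,0,0,0,0,0,0,0,3,0,0,0,0,0,3,0,0,0,0,0,0,0,0,0,0,0,0,0,0,0,0,0,0,0,3,0,0,0,0,0,0,0,3]
Step 13: insert hh at [28, 40] -> counters=[0,0,0,0,0,0,0,0,0,0,0,0,3,0,0,0,0,0,3,0,0,0,0,0,0,0,0,0,1,0,0,0,0,0,0,0,0,0,3,0,1,0,0,0,0,0,3]
Final counters=[0,0,0,0,0,0,0,0,0,0,0,0,3,0,0,0,0,0,3,0,0,0,0,0,0,0,0,0,1,0,0,0,0,0,0,0,0,0,3,0,1,0,0,0,0,0,3] -> 6 nonzero

Answer: 6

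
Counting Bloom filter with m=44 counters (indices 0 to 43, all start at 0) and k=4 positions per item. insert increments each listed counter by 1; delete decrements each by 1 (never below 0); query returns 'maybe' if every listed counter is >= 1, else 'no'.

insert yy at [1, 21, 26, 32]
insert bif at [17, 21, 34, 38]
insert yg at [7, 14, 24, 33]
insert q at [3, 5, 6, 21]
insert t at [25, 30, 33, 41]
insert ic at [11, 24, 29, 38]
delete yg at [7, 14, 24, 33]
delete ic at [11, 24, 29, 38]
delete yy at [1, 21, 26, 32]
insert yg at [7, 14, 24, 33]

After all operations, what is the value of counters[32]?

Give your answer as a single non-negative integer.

Answer: 0

Derivation:
Step 1: insert yy at [1, 21, 26, 32] -> counters=[0,1,0,0,0,0,0,0,0,0,0,0,0,0,0,0,0,0,0,0,0,1,0,0,0,0,1,0,0,0,0,0,1,0,0,0,0,0,0,0,0,0,0,0]
Step 2: insert bif at [17, 21, 34, 38] -> counters=[0,1,0,0,0,0,0,0,0,0,0,0,0,0,0,0,0,1,0,0,0,2,0,0,0,0,1,0,0,0,0,0,1,0,1,0,0,0,1,0,0,0,0,0]
Step 3: insert yg at [7, 14, 24, 33] -> counters=[0,1,0,0,0,0,0,1,0,0,0,0,0,0,1,0,0,1,0,0,0,2,0,0,1,0,1,0,0,0,0,0,1,1,1,0,0,0,1,0,0,0,0,0]
Step 4: insert q at [3, 5, 6, 21] -> counters=[0,1,0,1,0,1,1,1,0,0,0,0,0,0,1,0,0,1,0,0,0,3,0,0,1,0,1,0,0,0,0,0,1,1,1,0,0,0,1,0,0,0,0,0]
Step 5: insert t at [25, 30, 33, 41] -> counters=[0,1,0,1,0,1,1,1,0,0,0,0,0,0,1,0,0,1,0,0,0,3,0,0,1,1,1,0,0,0,1,0,1,2,1,0,0,0,1,0,0,1,0,0]
Step 6: insert ic at [11, 24, 29, 38] -> counters=[0,1,0,1,0,1,1,1,0,0,0,1,0,0,1,0,0,1,0,0,0,3,0,0,2,1,1,0,0,1,1,0,1,2,1,0,0,0,2,0,0,1,0,0]
Step 7: delete yg at [7, 14, 24, 33] -> counters=[0,1,0,1,0,1,1,0,0,0,0,1,0,0,0,0,0,1,0,0,0,3,0,0,1,1,1,0,0,1,1,0,1,1,1,0,0,0,2,0,0,1,0,0]
Step 8: delete ic at [11, 24, 29, 38] -> counters=[0,1,0,1,0,1,1,0,0,0,0,0,0,0,0,0,0,1,0,0,0,3,0,0,0,1,1,0,0,0,1,0,1,1,1,0,0,0,1,0,0,1,0,0]
Step 9: delete yy at [1, 21, 26, 32] -> counters=[0,0,0,1,0,1,1,0,0,0,0,0,0,0,0,0,0,1,0,0,0,2,0,0,0,1,0,0,0,0,1,0,0,1,1,0,0,0,1,0,0,1,0,0]
Step 10: insert yg at [7, 14, 24, 33] -> counters=[0,0,0,1,0,1,1,1,0,0,0,0,0,0,1,0,0,1,0,0,0,2,0,0,1,1,0,0,0,0,1,0,0,2,1,0,0,0,1,0,0,1,0,0]
Final counters=[0,0,0,1,0,1,1,1,0,0,0,0,0,0,1,0,0,1,0,0,0,2,0,0,1,1,0,0,0,0,1,0,0,2,1,0,0,0,1,0,0,1,0,0] -> counters[32]=0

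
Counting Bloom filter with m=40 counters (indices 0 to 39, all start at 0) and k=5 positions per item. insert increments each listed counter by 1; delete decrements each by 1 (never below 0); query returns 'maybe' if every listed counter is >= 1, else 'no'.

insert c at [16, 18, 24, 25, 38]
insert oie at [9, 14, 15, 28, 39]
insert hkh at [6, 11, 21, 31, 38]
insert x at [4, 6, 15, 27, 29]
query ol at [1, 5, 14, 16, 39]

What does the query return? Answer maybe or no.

Step 1: insert c at [16, 18, 24, 25, 38] -> counters=[0,0,0,0,0,0,0,0,0,0,0,0,0,0,0,0,1,0,1,0,0,0,0,0,1,1,0,0,0,0,0,0,0,0,0,0,0,0,1,0]
Step 2: insert oie at [9, 14, 15, 28, 39] -> counters=[0,0,0,0,0,0,0,0,0,1,0,0,0,0,1,1,1,0,1,0,0,0,0,0,1,1,0,0,1,0,0,0,0,0,0,0,0,0,1,1]
Step 3: insert hkh at [6, 11, 21, 31, 38] -> counters=[0,0,0,0,0,0,1,0,0,1,0,1,0,0,1,1,1,0,1,0,0,1,0,0,1,1,0,0,1,0,0,1,0,0,0,0,0,0,2,1]
Step 4: insert x at [4, 6, 15, 27, 29] -> counters=[0,0,0,0,1,0,2,0,0,1,0,1,0,0,1,2,1,0,1,0,0,1,0,0,1,1,0,1,1,1,0,1,0,0,0,0,0,0,2,1]
Query ol: check counters[1]=0 counters[5]=0 counters[14]=1 counters[16]=1 counters[39]=1 -> no

Answer: no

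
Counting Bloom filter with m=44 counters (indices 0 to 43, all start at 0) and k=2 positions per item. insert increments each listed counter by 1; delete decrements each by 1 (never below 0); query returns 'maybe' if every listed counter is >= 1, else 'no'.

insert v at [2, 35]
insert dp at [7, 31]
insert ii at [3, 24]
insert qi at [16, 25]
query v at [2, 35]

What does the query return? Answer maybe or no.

Answer: maybe

Derivation:
Step 1: insert v at [2, 35] -> counters=[0,0,1,0,0,0,0,0,0,0,0,0,0,0,0,0,0,0,0,0,0,0,0,0,0,0,0,0,0,0,0,0,0,0,0,1,0,0,0,0,0,0,0,0]
Step 2: insert dp at [7, 31] -> counters=[0,0,1,0,0,0,0,1,0,0,0,0,0,0,0,0,0,0,0,0,0,0,0,0,0,0,0,0,0,0,0,1,0,0,0,1,0,0,0,0,0,0,0,0]
Step 3: insert ii at [3, 24] -> counters=[0,0,1,1,0,0,0,1,0,0,0,0,0,0,0,0,0,0,0,0,0,0,0,0,1,0,0,0,0,0,0,1,0,0,0,1,0,0,0,0,0,0,0,0]
Step 4: insert qi at [16, 25] -> counters=[0,0,1,1,0,0,0,1,0,0,0,0,0,0,0,0,1,0,0,0,0,0,0,0,1,1,0,0,0,0,0,1,0,0,0,1,0,0,0,0,0,0,0,0]
Query v: check counters[2]=1 counters[35]=1 -> maybe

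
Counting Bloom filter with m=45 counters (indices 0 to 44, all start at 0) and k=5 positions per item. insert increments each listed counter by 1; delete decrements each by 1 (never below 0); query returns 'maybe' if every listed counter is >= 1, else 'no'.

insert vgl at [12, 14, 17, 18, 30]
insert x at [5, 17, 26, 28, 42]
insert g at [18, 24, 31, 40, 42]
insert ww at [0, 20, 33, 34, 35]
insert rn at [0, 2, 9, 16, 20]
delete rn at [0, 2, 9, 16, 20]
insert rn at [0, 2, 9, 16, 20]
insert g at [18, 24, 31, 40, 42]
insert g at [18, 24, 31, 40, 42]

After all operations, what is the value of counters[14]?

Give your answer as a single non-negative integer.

Step 1: insert vgl at [12, 14, 17, 18, 30] -> counters=[0,0,0,0,0,0,0,0,0,0,0,0,1,0,1,0,0,1,1,0,0,0,0,0,0,0,0,0,0,0,1,0,0,0,0,0,0,0,0,0,0,0,0,0,0]
Step 2: insert x at [5, 17, 26, 28, 42] -> counters=[0,0,0,0,0,1,0,0,0,0,0,0,1,0,1,0,0,2,1,0,0,0,0,0,0,0,1,0,1,0,1,0,0,0,0,0,0,0,0,0,0,0,1,0,0]
Step 3: insert g at [18, 24, 31, 40, 42] -> counters=[0,0,0,0,0,1,0,0,0,0,0,0,1,0,1,0,0,2,2,0,0,0,0,0,1,0,1,0,1,0,1,1,0,0,0,0,0,0,0,0,1,0,2,0,0]
Step 4: insert ww at [0, 20, 33, 34, 35] -> counters=[1,0,0,0,0,1,0,0,0,0,0,0,1,0,1,0,0,2,2,0,1,0,0,0,1,0,1,0,1,0,1,1,0,1,1,1,0,0,0,0,1,0,2,0,0]
Step 5: insert rn at [0, 2, 9, 16, 20] -> counters=[2,0,1,0,0,1,0,0,0,1,0,0,1,0,1,0,1,2,2,0,2,0,0,0,1,0,1,0,1,0,1,1,0,1,1,1,0,0,0,0,1,0,2,0,0]
Step 6: delete rn at [0, 2, 9, 16, 20] -> counters=[1,0,0,0,0,1,0,0,0,0,0,0,1,0,1,0,0,2,2,0,1,0,0,0,1,0,1,0,1,0,1,1,0,1,1,1,0,0,0,0,1,0,2,0,0]
Step 7: insert rn at [0, 2, 9, 16, 20] -> counters=[2,0,1,0,0,1,0,0,0,1,0,0,1,0,1,0,1,2,2,0,2,0,0,0,1,0,1,0,1,0,1,1,0,1,1,1,0,0,0,0,1,0,2,0,0]
Step 8: insert g at [18, 24, 31, 40, 42] -> counters=[2,0,1,0,0,1,0,0,0,1,0,0,1,0,1,0,1,2,3,0,2,0,0,0,2,0,1,0,1,0,1,2,0,1,1,1,0,0,0,0,2,0,3,0,0]
Step 9: insert g at [18, 24, 31, 40, 42] -> counters=[2,0,1,0,0,1,0,0,0,1,0,0,1,0,1,0,1,2,4,0,2,0,0,0,3,0,1,0,1,0,1,3,0,1,1,1,0,0,0,0,3,0,4,0,0]
Final counters=[2,0,1,0,0,1,0,0,0,1,0,0,1,0,1,0,1,2,4,0,2,0,0,0,3,0,1,0,1,0,1,3,0,1,1,1,0,0,0,0,3,0,4,0,0] -> counters[14]=1

Answer: 1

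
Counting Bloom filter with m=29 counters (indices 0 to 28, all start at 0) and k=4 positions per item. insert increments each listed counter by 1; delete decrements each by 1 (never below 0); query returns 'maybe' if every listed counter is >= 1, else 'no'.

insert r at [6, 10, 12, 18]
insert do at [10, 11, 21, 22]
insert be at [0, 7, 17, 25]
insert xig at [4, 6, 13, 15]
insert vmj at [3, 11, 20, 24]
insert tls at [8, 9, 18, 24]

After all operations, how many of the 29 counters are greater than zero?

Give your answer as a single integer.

Step 1: insert r at [6, 10, 12, 18] -> counters=[0,0,0,0,0,0,1,0,0,0,1,0,1,0,0,0,0,0,1,0,0,0,0,0,0,0,0,0,0]
Step 2: insert do at [10, 11, 21, 22] -> counters=[0,0,0,0,0,0,1,0,0,0,2,1,1,0,0,0,0,0,1,0,0,1,1,0,0,0,0,0,0]
Step 3: insert be at [0, 7, 17, 25] -> counters=[1,0,0,0,0,0,1,1,0,0,2,1,1,0,0,0,0,1,1,0,0,1,1,0,0,1,0,0,0]
Step 4: insert xig at [4, 6, 13, 15] -> counters=[1,0,0,0,1,0,2,1,0,0,2,1,1,1,0,1,0,1,1,0,0,1,1,0,0,1,0,0,0]
Step 5: insert vmj at [3, 11, 20, 24] -> counters=[1,0,0,1,1,0,2,1,0,0,2,2,1,1,0,1,0,1,1,0,1,1,1,0,1,1,0,0,0]
Step 6: insert tls at [8, 9, 18, 24] -> counters=[1,0,0,1,1,0,2,1,1,1,2,2,1,1,0,1,0,1,2,0,1,1,1,0,2,1,0,0,0]
Final counters=[1,0,0,1,1,0,2,1,1,1,2,2,1,1,0,1,0,1,2,0,1,1,1,0,2,1,0,0,0] -> 19 nonzero

Answer: 19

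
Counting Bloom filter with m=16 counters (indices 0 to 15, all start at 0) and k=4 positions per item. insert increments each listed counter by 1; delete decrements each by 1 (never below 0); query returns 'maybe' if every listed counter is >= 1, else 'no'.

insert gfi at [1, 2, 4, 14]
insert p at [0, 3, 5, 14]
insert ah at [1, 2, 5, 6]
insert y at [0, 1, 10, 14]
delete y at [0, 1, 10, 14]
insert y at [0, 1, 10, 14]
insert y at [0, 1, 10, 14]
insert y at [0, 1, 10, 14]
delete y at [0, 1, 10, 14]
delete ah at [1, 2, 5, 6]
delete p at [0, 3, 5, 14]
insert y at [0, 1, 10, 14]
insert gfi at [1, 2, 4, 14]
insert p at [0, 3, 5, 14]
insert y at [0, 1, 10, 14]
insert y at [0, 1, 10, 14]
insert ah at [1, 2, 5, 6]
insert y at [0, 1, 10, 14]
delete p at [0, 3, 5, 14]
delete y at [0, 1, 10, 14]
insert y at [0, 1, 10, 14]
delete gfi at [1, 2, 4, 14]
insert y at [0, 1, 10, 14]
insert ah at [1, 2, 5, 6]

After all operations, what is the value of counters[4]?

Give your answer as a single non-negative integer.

Step 1: insert gfi at [1, 2, 4, 14] -> counters=[0,1,1,0,1,0,0,0,0,0,0,0,0,0,1,0]
Step 2: insert p at [0, 3, 5, 14] -> counters=[1,1,1,1,1,1,0,0,0,0,0,0,0,0,2,0]
Step 3: insert ah at [1, 2, 5, 6] -> counters=[1,2,2,1,1,2,1,0,0,0,0,0,0,0,2,0]
Step 4: insert y at [0, 1, 10, 14] -> counters=[2,3,2,1,1,2,1,0,0,0,1,0,0,0,3,0]
Step 5: delete y at [0, 1, 10, 14] -> counters=[1,2,2,1,1,2,1,0,0,0,0,0,0,0,2,0]
Step 6: insert y at [0, 1, 10, 14] -> counters=[2,3,2,1,1,2,1,0,0,0,1,0,0,0,3,0]
Step 7: insert y at [0, 1, 10, 14] -> counters=[3,4,2,1,1,2,1,0,0,0,2,0,0,0,4,0]
Step 8: insert y at [0, 1, 10, 14] -> counters=[4,5,2,1,1,2,1,0,0,0,3,0,0,0,5,0]
Step 9: delete y at [0, 1, 10, 14] -> counters=[3,4,2,1,1,2,1,0,0,0,2,0,0,0,4,0]
Step 10: delete ah at [1, 2, 5, 6] -> counters=[3,3,1,1,1,1,0,0,0,0,2,0,0,0,4,0]
Step 11: delete p at [0, 3, 5, 14] -> counters=[2,3,1,0,1,0,0,0,0,0,2,0,0,0,3,0]
Step 12: insert y at [0, 1, 10, 14] -> counters=[3,4,1,0,1,0,0,0,0,0,3,0,0,0,4,0]
Step 13: insert gfi at [1, 2, 4, 14] -> counters=[3,5,2,0,2,0,0,0,0,0,3,0,0,0,5,0]
Step 14: insert p at [0, 3, 5, 14] -> counters=[4,5,2,1,2,1,0,0,0,0,3,0,0,0,6,0]
Step 15: insert y at [0, 1, 10, 14] -> counters=[5,6,2,1,2,1,0,0,0,0,4,0,0,0,7,0]
Step 16: insert y at [0, 1, 10, 14] -> counters=[6,7,2,1,2,1,0,0,0,0,5,0,0,0,8,0]
Step 17: insert ah at [1, 2, 5, 6] -> counters=[6,8,3,1,2,2,1,0,0,0,5,0,0,0,8,0]
Step 18: insert y at [0, 1, 10, 14] -> counters=[7,9,3,1,2,2,1,0,0,0,6,0,0,0,9,0]
Step 19: delete p at [0, 3, 5, 14] -> counters=[6,9,3,0,2,1,1,0,0,0,6,0,0,0,8,0]
Step 20: delete y at [0, 1, 10, 14] -> counters=[5,8,3,0,2,1,1,0,0,0,5,0,0,0,7,0]
Step 21: insert y at [0, 1, 10, 14] -> counters=[6,9,3,0,2,1,1,0,0,0,6,0,0,0,8,0]
Step 22: delete gfi at [1, 2, 4, 14] -> counters=[6,8,2,0,1,1,1,0,0,0,6,0,0,0,7,0]
Step 23: insert y at [0, 1, 10, 14] -> counters=[7,9,2,0,1,1,1,0,0,0,7,0,0,0,8,0]
Step 24: insert ah at [1, 2, 5, 6] -> counters=[7,10,3,0,1,2,2,0,0,0,7,0,0,0,8,0]
Final counters=[7,10,3,0,1,2,2,0,0,0,7,0,0,0,8,0] -> counters[4]=1

Answer: 1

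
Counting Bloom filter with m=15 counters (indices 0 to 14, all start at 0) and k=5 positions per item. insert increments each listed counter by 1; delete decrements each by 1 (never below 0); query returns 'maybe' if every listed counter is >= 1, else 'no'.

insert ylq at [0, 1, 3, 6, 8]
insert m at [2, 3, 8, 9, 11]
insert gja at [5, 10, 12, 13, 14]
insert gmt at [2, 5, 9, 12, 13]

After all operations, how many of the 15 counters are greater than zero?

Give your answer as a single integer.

Answer: 13

Derivation:
Step 1: insert ylq at [0, 1, 3, 6, 8] -> counters=[1,1,0,1,0,0,1,0,1,0,0,0,0,0,0]
Step 2: insert m at [2, 3, 8, 9, 11] -> counters=[1,1,1,2,0,0,1,0,2,1,0,1,0,0,0]
Step 3: insert gja at [5, 10, 12, 13, 14] -> counters=[1,1,1,2,0,1,1,0,2,1,1,1,1,1,1]
Step 4: insert gmt at [2, 5, 9, 12, 13] -> counters=[1,1,2,2,0,2,1,0,2,2,1,1,2,2,1]
Final counters=[1,1,2,2,0,2,1,0,2,2,1,1,2,2,1] -> 13 nonzero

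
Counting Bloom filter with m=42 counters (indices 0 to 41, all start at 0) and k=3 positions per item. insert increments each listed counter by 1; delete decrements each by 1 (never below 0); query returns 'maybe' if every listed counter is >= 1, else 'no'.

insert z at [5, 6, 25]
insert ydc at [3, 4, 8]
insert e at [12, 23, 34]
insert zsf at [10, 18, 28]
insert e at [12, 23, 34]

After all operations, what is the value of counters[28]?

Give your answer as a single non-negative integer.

Answer: 1

Derivation:
Step 1: insert z at [5, 6, 25] -> counters=[0,0,0,0,0,1,1,0,0,0,0,0,0,0,0,0,0,0,0,0,0,0,0,0,0,1,0,0,0,0,0,0,0,0,0,0,0,0,0,0,0,0]
Step 2: insert ydc at [3, 4, 8] -> counters=[0,0,0,1,1,1,1,0,1,0,0,0,0,0,0,0,0,0,0,0,0,0,0,0,0,1,0,0,0,0,0,0,0,0,0,0,0,0,0,0,0,0]
Step 3: insert e at [12, 23, 34] -> counters=[0,0,0,1,1,1,1,0,1,0,0,0,1,0,0,0,0,0,0,0,0,0,0,1,0,1,0,0,0,0,0,0,0,0,1,0,0,0,0,0,0,0]
Step 4: insert zsf at [10, 18, 28] -> counters=[0,0,0,1,1,1,1,0,1,0,1,0,1,0,0,0,0,0,1,0,0,0,0,1,0,1,0,0,1,0,0,0,0,0,1,0,0,0,0,0,0,0]
Step 5: insert e at [12, 23, 34] -> counters=[0,0,0,1,1,1,1,0,1,0,1,0,2,0,0,0,0,0,1,0,0,0,0,2,0,1,0,0,1,0,0,0,0,0,2,0,0,0,0,0,0,0]
Final counters=[0,0,0,1,1,1,1,0,1,0,1,0,2,0,0,0,0,0,1,0,0,0,0,2,0,1,0,0,1,0,0,0,0,0,2,0,0,0,0,0,0,0] -> counters[28]=1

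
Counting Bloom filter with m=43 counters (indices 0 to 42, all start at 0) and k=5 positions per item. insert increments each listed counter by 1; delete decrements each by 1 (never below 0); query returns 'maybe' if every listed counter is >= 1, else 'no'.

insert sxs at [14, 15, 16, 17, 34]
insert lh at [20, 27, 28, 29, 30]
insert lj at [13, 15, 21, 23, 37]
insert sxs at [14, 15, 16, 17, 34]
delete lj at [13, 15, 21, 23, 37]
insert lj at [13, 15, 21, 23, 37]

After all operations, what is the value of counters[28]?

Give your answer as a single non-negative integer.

Step 1: insert sxs at [14, 15, 16, 17, 34] -> counters=[0,0,0,0,0,0,0,0,0,0,0,0,0,0,1,1,1,1,0,0,0,0,0,0,0,0,0,0,0,0,0,0,0,0,1,0,0,0,0,0,0,0,0]
Step 2: insert lh at [20, 27, 28, 29, 30] -> counters=[0,0,0,0,0,0,0,0,0,0,0,0,0,0,1,1,1,1,0,0,1,0,0,0,0,0,0,1,1,1,1,0,0,0,1,0,0,0,0,0,0,0,0]
Step 3: insert lj at [13, 15, 21, 23, 37] -> counters=[0,0,0,0,0,0,0,0,0,0,0,0,0,1,1,2,1,1,0,0,1,1,0,1,0,0,0,1,1,1,1,0,0,0,1,0,0,1,0,0,0,0,0]
Step 4: insert sxs at [14, 15, 16, 17, 34] -> counters=[0,0,0,0,0,0,0,0,0,0,0,0,0,1,2,3,2,2,0,0,1,1,0,1,0,0,0,1,1,1,1,0,0,0,2,0,0,1,0,0,0,0,0]
Step 5: delete lj at [13, 15, 21, 23, 37] -> counters=[0,0,0,0,0,0,0,0,0,0,0,0,0,0,2,2,2,2,0,0,1,0,0,0,0,0,0,1,1,1,1,0,0,0,2,0,0,0,0,0,0,0,0]
Step 6: insert lj at [13, 15, 21, 23, 37] -> counters=[0,0,0,0,0,0,0,0,0,0,0,0,0,1,2,3,2,2,0,0,1,1,0,1,0,0,0,1,1,1,1,0,0,0,2,0,0,1,0,0,0,0,0]
Final counters=[0,0,0,0,0,0,0,0,0,0,0,0,0,1,2,3,2,2,0,0,1,1,0,1,0,0,0,1,1,1,1,0,0,0,2,0,0,1,0,0,0,0,0] -> counters[28]=1

Answer: 1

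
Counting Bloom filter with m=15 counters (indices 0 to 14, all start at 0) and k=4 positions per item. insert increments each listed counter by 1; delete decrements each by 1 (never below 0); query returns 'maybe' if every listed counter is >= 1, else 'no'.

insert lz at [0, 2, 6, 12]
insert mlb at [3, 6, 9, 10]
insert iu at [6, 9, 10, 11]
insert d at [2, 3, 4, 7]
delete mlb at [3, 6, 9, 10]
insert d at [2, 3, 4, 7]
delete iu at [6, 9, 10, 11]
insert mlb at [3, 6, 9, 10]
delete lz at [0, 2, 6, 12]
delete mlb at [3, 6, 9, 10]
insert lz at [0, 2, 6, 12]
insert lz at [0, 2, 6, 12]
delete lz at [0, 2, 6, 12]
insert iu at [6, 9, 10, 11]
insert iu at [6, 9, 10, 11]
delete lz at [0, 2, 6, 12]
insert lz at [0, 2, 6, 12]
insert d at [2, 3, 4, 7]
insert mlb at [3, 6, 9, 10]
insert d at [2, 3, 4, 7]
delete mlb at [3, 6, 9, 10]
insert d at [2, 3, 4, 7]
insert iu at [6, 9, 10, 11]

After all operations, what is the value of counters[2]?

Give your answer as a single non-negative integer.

Step 1: insert lz at [0, 2, 6, 12] -> counters=[1,0,1,0,0,0,1,0,0,0,0,0,1,0,0]
Step 2: insert mlb at [3, 6, 9, 10] -> counters=[1,0,1,1,0,0,2,0,0,1,1,0,1,0,0]
Step 3: insert iu at [6, 9, 10, 11] -> counters=[1,0,1,1,0,0,3,0,0,2,2,1,1,0,0]
Step 4: insert d at [2, 3, 4, 7] -> counters=[1,0,2,2,1,0,3,1,0,2,2,1,1,0,0]
Step 5: delete mlb at [3, 6, 9, 10] -> counters=[1,0,2,1,1,0,2,1,0,1,1,1,1,0,0]
Step 6: insert d at [2, 3, 4, 7] -> counters=[1,0,3,2,2,0,2,2,0,1,1,1,1,0,0]
Step 7: delete iu at [6, 9, 10, 11] -> counters=[1,0,3,2,2,0,1,2,0,0,0,0,1,0,0]
Step 8: insert mlb at [3, 6, 9, 10] -> counters=[1,0,3,3,2,0,2,2,0,1,1,0,1,0,0]
Step 9: delete lz at [0, 2, 6, 12] -> counters=[0,0,2,3,2,0,1,2,0,1,1,0,0,0,0]
Step 10: delete mlb at [3, 6, 9, 10] -> counters=[0,0,2,2,2,0,0,2,0,0,0,0,0,0,0]
Step 11: insert lz at [0, 2, 6, 12] -> counters=[1,0,3,2,2,0,1,2,0,0,0,0,1,0,0]
Step 12: insert lz at [0, 2, 6, 12] -> counters=[2,0,4,2,2,0,2,2,0,0,0,0,2,0,0]
Step 13: delete lz at [0, 2, 6, 12] -> counters=[1,0,3,2,2,0,1,2,0,0,0,0,1,0,0]
Step 14: insert iu at [6, 9, 10, 11] -> counters=[1,0,3,2,2,0,2,2,0,1,1,1,1,0,0]
Step 15: insert iu at [6, 9, 10, 11] -> counters=[1,0,3,2,2,0,3,2,0,2,2,2,1,0,0]
Step 16: delete lz at [0, 2, 6, 12] -> counters=[0,0,2,2,2,0,2,2,0,2,2,2,0,0,0]
Step 17: insert lz at [0, 2, 6, 12] -> counters=[1,0,3,2,2,0,3,2,0,2,2,2,1,0,0]
Step 18: insert d at [2, 3, 4, 7] -> counters=[1,0,4,3,3,0,3,3,0,2,2,2,1,0,0]
Step 19: insert mlb at [3, 6, 9, 10] -> counters=[1,0,4,4,3,0,4,3,0,3,3,2,1,0,0]
Step 20: insert d at [2, 3, 4, 7] -> counters=[1,0,5,5,4,0,4,4,0,3,3,2,1,0,0]
Step 21: delete mlb at [3, 6, 9, 10] -> counters=[1,0,5,4,4,0,3,4,0,2,2,2,1,0,0]
Step 22: insert d at [2, 3, 4, 7] -> counters=[1,0,6,5,5,0,3,5,0,2,2,2,1,0,0]
Step 23: insert iu at [6, 9, 10, 11] -> counters=[1,0,6,5,5,0,4,5,0,3,3,3,1,0,0]
Final counters=[1,0,6,5,5,0,4,5,0,3,3,3,1,0,0] -> counters[2]=6

Answer: 6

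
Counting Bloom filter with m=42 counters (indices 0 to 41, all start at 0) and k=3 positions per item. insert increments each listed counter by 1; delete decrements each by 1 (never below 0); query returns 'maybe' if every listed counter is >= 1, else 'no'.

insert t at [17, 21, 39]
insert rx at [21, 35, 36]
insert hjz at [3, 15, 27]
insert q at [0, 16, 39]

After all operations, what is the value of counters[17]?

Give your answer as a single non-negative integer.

Step 1: insert t at [17, 21, 39] -> counters=[0,0,0,0,0,0,0,0,0,0,0,0,0,0,0,0,0,1,0,0,0,1,0,0,0,0,0,0,0,0,0,0,0,0,0,0,0,0,0,1,0,0]
Step 2: insert rx at [21, 35, 36] -> counters=[0,0,0,0,0,0,0,0,0,0,0,0,0,0,0,0,0,1,0,0,0,2,0,0,0,0,0,0,0,0,0,0,0,0,0,1,1,0,0,1,0,0]
Step 3: insert hjz at [3, 15, 27] -> counters=[0,0,0,1,0,0,0,0,0,0,0,0,0,0,0,1,0,1,0,0,0,2,0,0,0,0,0,1,0,0,0,0,0,0,0,1,1,0,0,1,0,0]
Step 4: insert q at [0, 16, 39] -> counters=[1,0,0,1,0,0,0,0,0,0,0,0,0,0,0,1,1,1,0,0,0,2,0,0,0,0,0,1,0,0,0,0,0,0,0,1,1,0,0,2,0,0]
Final counters=[1,0,0,1,0,0,0,0,0,0,0,0,0,0,0,1,1,1,0,0,0,2,0,0,0,0,0,1,0,0,0,0,0,0,0,1,1,0,0,2,0,0] -> counters[17]=1

Answer: 1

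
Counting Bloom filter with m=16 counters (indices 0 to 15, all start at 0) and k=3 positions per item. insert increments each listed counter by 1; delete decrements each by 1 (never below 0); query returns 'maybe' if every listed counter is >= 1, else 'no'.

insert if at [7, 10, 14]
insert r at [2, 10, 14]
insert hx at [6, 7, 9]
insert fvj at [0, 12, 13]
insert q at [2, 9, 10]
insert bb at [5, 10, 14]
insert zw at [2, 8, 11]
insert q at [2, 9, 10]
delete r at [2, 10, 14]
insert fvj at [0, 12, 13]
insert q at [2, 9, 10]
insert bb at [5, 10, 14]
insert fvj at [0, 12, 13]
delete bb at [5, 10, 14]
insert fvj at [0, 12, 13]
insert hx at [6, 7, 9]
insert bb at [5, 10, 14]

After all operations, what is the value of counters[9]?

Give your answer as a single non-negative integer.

Answer: 5

Derivation:
Step 1: insert if at [7, 10, 14] -> counters=[0,0,0,0,0,0,0,1,0,0,1,0,0,0,1,0]
Step 2: insert r at [2, 10, 14] -> counters=[0,0,1,0,0,0,0,1,0,0,2,0,0,0,2,0]
Step 3: insert hx at [6, 7, 9] -> counters=[0,0,1,0,0,0,1,2,0,1,2,0,0,0,2,0]
Step 4: insert fvj at [0, 12, 13] -> counters=[1,0,1,0,0,0,1,2,0,1,2,0,1,1,2,0]
Step 5: insert q at [2, 9, 10] -> counters=[1,0,2,0,0,0,1,2,0,2,3,0,1,1,2,0]
Step 6: insert bb at [5, 10, 14] -> counters=[1,0,2,0,0,1,1,2,0,2,4,0,1,1,3,0]
Step 7: insert zw at [2, 8, 11] -> counters=[1,0,3,0,0,1,1,2,1,2,4,1,1,1,3,0]
Step 8: insert q at [2, 9, 10] -> counters=[1,0,4,0,0,1,1,2,1,3,5,1,1,1,3,0]
Step 9: delete r at [2, 10, 14] -> counters=[1,0,3,0,0,1,1,2,1,3,4,1,1,1,2,0]
Step 10: insert fvj at [0, 12, 13] -> counters=[2,0,3,0,0,1,1,2,1,3,4,1,2,2,2,0]
Step 11: insert q at [2, 9, 10] -> counters=[2,0,4,0,0,1,1,2,1,4,5,1,2,2,2,0]
Step 12: insert bb at [5, 10, 14] -> counters=[2,0,4,0,0,2,1,2,1,4,6,1,2,2,3,0]
Step 13: insert fvj at [0, 12, 13] -> counters=[3,0,4,0,0,2,1,2,1,4,6,1,3,3,3,0]
Step 14: delete bb at [5, 10, 14] -> counters=[3,0,4,0,0,1,1,2,1,4,5,1,3,3,2,0]
Step 15: insert fvj at [0, 12, 13] -> counters=[4,0,4,0,0,1,1,2,1,4,5,1,4,4,2,0]
Step 16: insert hx at [6, 7, 9] -> counters=[4,0,4,0,0,1,2,3,1,5,5,1,4,4,2,0]
Step 17: insert bb at [5, 10, 14] -> counters=[4,0,4,0,0,2,2,3,1,5,6,1,4,4,3,0]
Final counters=[4,0,4,0,0,2,2,3,1,5,6,1,4,4,3,0] -> counters[9]=5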